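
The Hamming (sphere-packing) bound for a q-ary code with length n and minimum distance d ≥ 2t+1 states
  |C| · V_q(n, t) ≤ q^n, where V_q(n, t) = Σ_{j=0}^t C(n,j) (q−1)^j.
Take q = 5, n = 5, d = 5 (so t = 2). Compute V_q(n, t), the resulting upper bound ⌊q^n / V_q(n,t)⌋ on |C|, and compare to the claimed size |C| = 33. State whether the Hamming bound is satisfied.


V_q(n, t) = 181, q^n = 3125, Hamming bound = 17, |C| = 33 > bound (violated).

Step 1: Compute V_q(n, t) = Σ_{j=0}^2 C(n, j) (q−1)^j.
  j = 0: C(5,0)·(4)^0 = 1·1 = 1.
  j = 1: C(5,1)·(4)^1 = 5·4 = 20.
  j = 2: C(5,2)·(4)^2 = 10·16 = 160.
  V_q(n, t) = 1 + 20 + 160 = 181.
Step 2: q^n = 5^5 = 3125.
Step 3: Hamming bound ⌊q^n / V_q(n,t)⌋ = ⌊3125/181⌋ = 17.
Step 4: Compare |C| = 33 to 17: violated.
The claimed |C| lies above the Hamming bound, so no 5-ary code of length 5 with d ≥ 5 can have 33 codewords.


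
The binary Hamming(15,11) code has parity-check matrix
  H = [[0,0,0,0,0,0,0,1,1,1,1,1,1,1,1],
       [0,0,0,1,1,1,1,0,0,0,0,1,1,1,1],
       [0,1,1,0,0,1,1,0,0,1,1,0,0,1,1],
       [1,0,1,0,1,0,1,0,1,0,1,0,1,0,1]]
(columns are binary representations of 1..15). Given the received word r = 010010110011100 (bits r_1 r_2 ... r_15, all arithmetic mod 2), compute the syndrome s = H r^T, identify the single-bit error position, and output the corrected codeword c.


s = (0, 0, 1, 0)^T, error position = 2, corrected codeword c = 000010110011100

Compute s = H r^T mod 2 one row at a time:
  s_1 = 1 + 0 + 0 + 1 + 1 + 1 + 0 + 0 = 4 ≡ 0 (mod 2).
  s_2 = 0 + 1 + 0 + 1 + 1 + 1 + 0 + 0 = 4 ≡ 0 (mod 2).
  s_3 = 1 + 0 + 0 + 1 + 0 + 1 + 0 + 0 = 3 ≡ 1 (mod 2).
  s_4 = 0 + 0 + 1 + 1 + 0 + 1 + 1 + 0 = 4 ≡ 0 (mod 2).
s = (0, 0, 1, 0)^T — this equals column 2 of H (binary 0010), so error is at position 2.
Correct: flip bit 2 of r = 010010110011100 to get c = 000010110011100.


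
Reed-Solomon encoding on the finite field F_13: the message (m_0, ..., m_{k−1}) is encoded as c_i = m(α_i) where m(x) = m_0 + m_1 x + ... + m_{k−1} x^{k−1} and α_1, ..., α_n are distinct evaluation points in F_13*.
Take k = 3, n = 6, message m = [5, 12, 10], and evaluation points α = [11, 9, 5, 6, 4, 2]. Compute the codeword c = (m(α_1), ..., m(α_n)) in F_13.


c = [8, 0, 3, 8, 5, 4]

Message polynomial: m(x) = 5 + 12·x + 10·x^2 (mod 13).
For each evaluation point α_i, compute m(α_i) mod 13:
  α_1 = 11: Horner steps 10 → 5 → 8, so m(11) = 8.
  α_2 = 9: Horner steps 10 → 11 → 0, so m(9) = 0.
  α_3 = 5: Horner steps 10 → 10 → 3, so m(5) = 3.
  α_4 = 6: Horner steps 10 → 7 → 8, so m(6) = 8.
  α_5 = 4: Horner steps 10 → 0 → 5, so m(4) = 5.
  α_6 = 2: Horner steps 10 → 6 → 4, so m(2) = 4.
Codeword c = [8, 0, 3, 8, 5, 4] ∈ F_13^6.


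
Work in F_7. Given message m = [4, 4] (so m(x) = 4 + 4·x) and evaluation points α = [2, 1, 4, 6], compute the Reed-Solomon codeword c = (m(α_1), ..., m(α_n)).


c = [5, 1, 6, 0]

Message polynomial: m(x) = 4 + 4·x (mod 7).
For each evaluation point α_i, compute m(α_i) mod 7:
  α_1 = 2: Horner steps 4 → 5, so m(2) = 5.
  α_2 = 1: Horner steps 4 → 1, so m(1) = 1.
  α_3 = 4: Horner steps 4 → 6, so m(4) = 6.
  α_4 = 6: Horner steps 4 → 0, so m(6) = 0.
Codeword c = [5, 1, 6, 0] ∈ F_7^4.


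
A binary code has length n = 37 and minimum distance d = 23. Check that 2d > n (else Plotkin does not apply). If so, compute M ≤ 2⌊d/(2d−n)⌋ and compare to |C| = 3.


Plotkin bound M ≤ 4; given |C| = 3 ≤ bound (satisfied).

Check applicability: 2d = 46, n = 37.
2d − n = 9 > 0, so Plotkin applies.
Compute d/(2d−n) = 23/9 ≈ 2.5556.
⌊d/(2d−n)⌋ = 2.
Plotkin bound: M ≤ 2·2 = 4.
Given |C| = 3, check: satisfied.
This |C| is below the Plotkin bound.


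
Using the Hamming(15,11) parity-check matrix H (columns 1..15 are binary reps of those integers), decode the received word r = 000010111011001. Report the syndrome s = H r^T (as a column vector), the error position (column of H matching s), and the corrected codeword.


s = (1, 0, 1, 1)^T, error position = 11, corrected codeword c = 000010111001001

Compute s = H r^T mod 2 one row at a time:
  s_1 = 1 + 1 + 0 + 1 + 1 + 0 + 0 + 1 = 5 ≡ 1 (mod 2).
  s_2 = 0 + 1 + 0 + 1 + 1 + 0 + 0 + 1 = 4 ≡ 0 (mod 2).
  s_3 = 0 + 0 + 0 + 1 + 0 + 1 + 0 + 1 = 3 ≡ 1 (mod 2).
  s_4 = 0 + 0 + 1 + 1 + 1 + 1 + 0 + 1 = 5 ≡ 1 (mod 2).
s = (1, 0, 1, 1)^T — this equals column 11 of H (binary 1011), so error is at position 11.
Correct: flip bit 11 of r = 000010111011001 to get c = 000010111001001.


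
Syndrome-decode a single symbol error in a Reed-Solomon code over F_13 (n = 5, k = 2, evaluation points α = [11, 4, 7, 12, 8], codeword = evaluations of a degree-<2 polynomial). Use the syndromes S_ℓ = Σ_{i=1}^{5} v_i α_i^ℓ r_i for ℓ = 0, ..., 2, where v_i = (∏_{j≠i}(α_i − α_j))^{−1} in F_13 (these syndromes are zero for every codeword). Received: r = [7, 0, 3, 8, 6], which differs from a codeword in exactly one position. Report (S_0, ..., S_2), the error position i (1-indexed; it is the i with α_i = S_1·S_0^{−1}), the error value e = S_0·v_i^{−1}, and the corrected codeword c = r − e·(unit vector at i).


S = (6, 9, 7), error at position 5, error magnitude e = 2, c = [7, 0, 3, 8, 4].

Step 1: column multipliers v_i = (∏_{j≠i}(α_i − α_j))^{−1} mod 13.
  i = 1 (α = 11): (11−4)(11−7)(11−12)(11−8) = 7·4·(−1)·3 = −84 ≡ 7, so v_1 = 7^{−1} = 2 (mod 13).
  i = 2 (α = 4): (4−11)(4−7)(4−12)(4−8) = (−7)·(−3)·(−8)·(−4) = 672 ≡ 9, so v_2 = 9^{−1} = 3 (mod 13).
  i = 3 (α = 7): (7−11)(7−4)(7−12)(7−8) = (−4)·3·(−5)·(−1) = −60 ≡ 5, so v_3 = 5^{−1} = 8 (mod 13).
  i = 4 (α = 12): (12−11)(12−4)(12−7)(12−8) = 1·8·5·4 = 160 ≡ 4, so v_4 = 4^{−1} = 10 (mod 13).
  i = 5 (α = 8): (8−11)(8−4)(8−7)(8−12) = (−3)·4·1·(−4) = 48 ≡ 9, so v_5 = 9^{−1} = 3 (mod 13).
  v = [2, 3, 8, 10, 3].
Step 2: syndromes of r = [7, 0, 3, 8, 6] (all sums mod 13).
  S_0 = Σ v_i r_i = 2·7 + 3·0 + 8·3 + 10·8 + 3·6 = 136 ≡ 6.
  S_1 = Σ v_i α_i r_i = 2·11·7 + 3·4·0 + 8·7·3 + 10·12·8 + 3·8·6 = 1426 ≡ 9.
  α_i^2 mod 13 = [4, 3, 10, 1, 12].
  S_2 = Σ v_i α_i^2 r_i = 2·4·7 + 3·3·0 + 8·10·3 + 10·1·8 + 3·12·6 = 592 ≡ 7.
  S = (6, 9, 7) ≠ 0, so r is not a codeword (an error is present).
Step 3: locate the error. For a single error e at position i, S_ℓ = v_i·e·α_i^ℓ, so α_err = S_1/S_0.
  S_0^{−1} = 6^{−1} = 11 (mod 13), so α_err = 9·11 = 99 ≡ 8 = α_5. Error position i = 5.
  Consistency check: S_2/S_1 = 7·3 = 21 ≡ 8 = α_err ✓ (single-error assumption holds).
Step 4: error magnitude e = S_0/v_5 = S_0·∏_{j≠5}(α_5 − α_j) = 6·9 = 54 ≡ 2 (mod 13).
Step 5: correct position 5: c_5 = r_5 − e = 6 − 2 ≡ 4 (mod 13). Hence c = [7, 0, 3, 8, 4].
  Check: interpolating c through the α_i gives m(x) = 9 + 1·x (degree < 2) with m(α_i) = c_i for every i, so c is indeed a codeword.


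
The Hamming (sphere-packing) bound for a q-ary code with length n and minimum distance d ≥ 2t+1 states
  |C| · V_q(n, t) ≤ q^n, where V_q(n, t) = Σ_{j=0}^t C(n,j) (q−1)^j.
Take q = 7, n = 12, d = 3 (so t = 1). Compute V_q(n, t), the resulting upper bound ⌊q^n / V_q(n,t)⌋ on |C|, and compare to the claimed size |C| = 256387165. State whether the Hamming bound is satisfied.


V_q(n, t) = 73, q^n = 13841287201, Hamming bound = 189606673, |C| = 256387165 > bound (violated).

Step 1: Compute V_q(n, t) = Σ_{j=0}^1 C(n, j) (q−1)^j.
  j = 0: C(12,0)·(6)^0 = 1·1 = 1.
  j = 1: C(12,1)·(6)^1 = 12·6 = 72.
  V_q(n, t) = 1 + 72 = 73.
Step 2: q^n = 7^12 = 13841287201.
Step 3: Hamming bound ⌊q^n / V_q(n,t)⌋ = ⌊13841287201/73⌋ = 189606673.
Step 4: Compare |C| = 256387165 to 189606673: violated.
The claimed |C| lies above the Hamming bound, so no 7-ary code of length 12 with d ≥ 3 can have 256387165 codewords.


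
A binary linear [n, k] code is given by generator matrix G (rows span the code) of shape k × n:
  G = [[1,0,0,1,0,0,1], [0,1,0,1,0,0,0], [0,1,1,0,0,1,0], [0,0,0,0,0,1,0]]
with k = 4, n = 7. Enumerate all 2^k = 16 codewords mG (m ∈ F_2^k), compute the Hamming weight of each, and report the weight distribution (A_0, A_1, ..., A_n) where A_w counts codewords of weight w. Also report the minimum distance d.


Weight distribution: A_0 = 1, A_1 = 1, A_2 = 3, A_3 = 6, A_4 = 3, A_5 = 1, A_6 = 1. Minimum distance d = 1.

Enumerate all 2^4 = 16 messages m ∈ F_2^4.
For each, compute codeword c = mG in F_2^7, then tally its weight.
  m = 0000 → c = 0000000, weight = 0.
  m = 1000 → c = 1001001, weight = 3.
  m = 0100 → c = 0101000, weight = 2.
  m = 1100 → c = 1100001, weight = 3.
  m = 0010 → c = 0110010, weight = 3.
  m = 1010 → c = 1111011, weight = 6.
  m = 0110 → c = 0011010, weight = 3.
  m = 1110 → c = 1010011, weight = 4.
  m = 0001 → c = 0000010, weight = 1.
  m = 1001 → c = 1001011, weight = 4.
  m = 0101 → c = 0101010, weight = 3.
  m = 1101 → c = 1100011, weight = 4.
  m = 0011 → c = 0110000, weight = 2.
  m = 1011 → c = 1111001, weight = 5.
  m = 0111 → c = 0011000, weight = 2.
  m = 1111 → c = 1010001, weight = 3.
Tally weights:
  weight 0: 1 codewords.
  weight 1: 1 codewords.
  weight 2: 3 codewords.
  weight 3: 6 codewords.
  weight 4: 3 codewords.
  weight 5: 1 codewords.
  weight 6: 1 codewords.
Minimum distance d = smallest w > 0 with A_w > 0 = 1.
Sanity: Σ A_w = 16 = 2^4 = 16 ✓.


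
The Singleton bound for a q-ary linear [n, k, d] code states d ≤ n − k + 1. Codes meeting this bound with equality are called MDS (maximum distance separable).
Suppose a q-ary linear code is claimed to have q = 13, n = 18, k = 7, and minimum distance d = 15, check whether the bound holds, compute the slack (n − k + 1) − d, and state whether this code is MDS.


Singleton RHS = n − k + 1 = 12, slack = -3, bound violated (no such code; not MDS).

Singleton bound: d ≤ n − k + 1.
Here n = 18, k = 7, so n − k + 1 = 12.
Given d = 15, check d ≤ 12: NO.
Slack = (n − k + 1) − d = -3.
The slack is negative: d = 15 exceeds n − k + 1 = 12 by 3, so the Singleton bound is violated and no linear [18, 7, 15]_13 code can exist. In particular it is not MDS (MDS requires d = n − k + 1 exactly).
Description: the claimed parameters are [18, 7, 15]_13; such a code would be impossible (violates the Singleton bound).


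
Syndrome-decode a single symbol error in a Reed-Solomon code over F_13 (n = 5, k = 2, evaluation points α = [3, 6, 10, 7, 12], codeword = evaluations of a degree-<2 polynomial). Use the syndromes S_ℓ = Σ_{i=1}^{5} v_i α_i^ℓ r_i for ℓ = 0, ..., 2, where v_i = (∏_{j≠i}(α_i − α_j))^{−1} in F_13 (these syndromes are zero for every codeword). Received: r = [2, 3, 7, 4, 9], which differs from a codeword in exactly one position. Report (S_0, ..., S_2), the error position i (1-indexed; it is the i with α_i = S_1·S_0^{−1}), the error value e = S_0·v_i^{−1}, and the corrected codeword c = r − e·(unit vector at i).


S = (1, 3, 9), error at position 1, error magnitude e = 2, c = [0, 3, 7, 4, 9].

Step 1: column multipliers v_i = (∏_{j≠i}(α_i − α_j))^{−1} mod 13.
  i = 1 (α = 3): (3−6)(3−10)(3−7)(3−12) = (−3)·(−7)·(−4)·(−9) = 756 ≡ 2, so v_1 = 2^{−1} = 7 (mod 13).
  i = 2 (α = 6): (6−3)(6−10)(6−7)(6−12) = 3·(−4)·(−1)·(−6) = −72 ≡ 6, so v_2 = 6^{−1} = 11 (mod 13).
  i = 3 (α = 10): (10−3)(10−6)(10−7)(10−12) = 7·4·3·(−2) = −168 ≡ 1, so v_3 = 1^{−1} = 1 (mod 13).
  i = 4 (α = 7): (7−3)(7−6)(7−10)(7−12) = 4·1·(−3)·(−5) = 60 ≡ 8, so v_4 = 8^{−1} = 5 (mod 13).
  i = 5 (α = 12): (12−3)(12−6)(12−10)(12−7) = 9·6·2·5 = 540 ≡ 7, so v_5 = 7^{−1} = 2 (mod 13).
  v = [7, 11, 1, 5, 2].
Step 2: syndromes of r = [2, 3, 7, 4, 9] (all sums mod 13).
  S_0 = Σ v_i r_i = 7·2 + 11·3 + 1·7 + 5·4 + 2·9 = 92 ≡ 1.
  S_1 = Σ v_i α_i r_i = 7·3·2 + 11·6·3 + 1·10·7 + 5·7·4 + 2·12·9 = 666 ≡ 3.
  α_i^2 mod 13 = [9, 10, 9, 10, 1].
  S_2 = Σ v_i α_i^2 r_i = 7·9·2 + 11·10·3 + 1·9·7 + 5·10·4 + 2·1·9 = 737 ≡ 9.
  S = (1, 3, 9) ≠ 0, so r is not a codeword (an error is present).
Step 3: locate the error. For a single error e at position i, S_ℓ = v_i·e·α_i^ℓ, so α_err = S_1/S_0.
  S_0^{−1} = 1^{−1} = 1 (mod 13), so α_err = 3·1 = 3 ≡ 3 = α_1. Error position i = 1.
  Consistency check: S_2/S_1 = 9·9 = 81 ≡ 3 = α_err ✓ (single-error assumption holds).
Step 4: error magnitude e = S_0/v_1 = S_0·∏_{j≠1}(α_1 − α_j) = 1·2 = 2 ≡ 2 (mod 13).
Step 5: correct position 1: c_1 = r_1 − e = 2 − 2 ≡ 0 (mod 13). Hence c = [0, 3, 7, 4, 9].
  Check: interpolating c through the α_i gives m(x) = 10 + 1·x (degree < 2) with m(α_i) = c_i for every i, so c is indeed a codeword.


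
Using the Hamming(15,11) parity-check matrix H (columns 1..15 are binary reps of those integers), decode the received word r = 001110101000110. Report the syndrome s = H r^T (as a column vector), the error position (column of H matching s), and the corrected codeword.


s = (1, 1, 1, 1)^T, error position = 15, corrected codeword c = 001110101000111

Compute s = H r^T mod 2 one row at a time:
  s_1 = 0 + 1 + 0 + 0 + 0 + 1 + 1 + 0 = 3 ≡ 1 (mod 2).
  s_2 = 1 + 1 + 0 + 1 + 0 + 1 + 1 + 0 = 5 ≡ 1 (mod 2).
  s_3 = 0 + 1 + 0 + 1 + 0 + 0 + 1 + 0 = 3 ≡ 1 (mod 2).
  s_4 = 0 + 1 + 1 + 1 + 1 + 0 + 1 + 0 = 5 ≡ 1 (mod 2).
s = (1, 1, 1, 1)^T — this equals column 15 of H (binary 1111), so error is at position 15.
Correct: flip bit 15 of r = 001110101000110 to get c = 001110101000111.


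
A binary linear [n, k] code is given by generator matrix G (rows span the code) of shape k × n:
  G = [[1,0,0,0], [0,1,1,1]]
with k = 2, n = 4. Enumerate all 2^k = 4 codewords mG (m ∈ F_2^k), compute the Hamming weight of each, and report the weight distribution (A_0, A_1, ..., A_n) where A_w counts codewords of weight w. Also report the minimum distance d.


Weight distribution: A_0 = 1, A_1 = 1, A_3 = 1, A_4 = 1. Minimum distance d = 1.

Enumerate all 2^2 = 4 messages m ∈ F_2^2.
For each, compute codeword c = mG in F_2^4, then tally its weight.
  m = 00 → c = 0000, weight = 0.
  m = 10 → c = 1000, weight = 1.
  m = 01 → c = 0111, weight = 3.
  m = 11 → c = 1111, weight = 4.
Tally weights:
  weight 0: 1 codewords.
  weight 1: 1 codewords.
  weight 3: 1 codewords.
  weight 4: 1 codewords.
Minimum distance d = smallest w > 0 with A_w > 0 = 1.
Sanity: Σ A_w = 4 = 2^2 = 4 ✓.


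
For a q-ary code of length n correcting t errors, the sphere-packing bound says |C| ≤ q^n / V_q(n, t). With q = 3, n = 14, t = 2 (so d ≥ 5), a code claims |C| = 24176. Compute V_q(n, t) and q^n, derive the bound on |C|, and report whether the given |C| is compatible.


V_q(n, t) = 393, q^n = 4782969, Hamming bound = 12170, |C| = 24176 > bound (violated).

Step 1: Compute V_q(n, t) = Σ_{j=0}^2 C(n, j) (q−1)^j.
  j = 0: C(14,0)·(2)^0 = 1·1 = 1.
  j = 1: C(14,1)·(2)^1 = 14·2 = 28.
  j = 2: C(14,2)·(2)^2 = 91·4 = 364.
  V_q(n, t) = 1 + 28 + 364 = 393.
Step 2: q^n = 3^14 = 4782969.
Step 3: Hamming bound ⌊q^n / V_q(n,t)⌋ = ⌊4782969/393⌋ = 12170.
Step 4: Compare |C| = 24176 to 12170: violated.
The claimed |C| lies above the Hamming bound, so no 3-ary code of length 14 with d ≥ 5 can have 24176 codewords.


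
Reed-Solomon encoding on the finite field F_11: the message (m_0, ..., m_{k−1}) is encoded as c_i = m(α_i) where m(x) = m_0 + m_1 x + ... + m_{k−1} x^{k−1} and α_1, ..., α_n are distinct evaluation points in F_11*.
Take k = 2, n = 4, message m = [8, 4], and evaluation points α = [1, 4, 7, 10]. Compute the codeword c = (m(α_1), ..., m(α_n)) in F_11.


c = [1, 2, 3, 4]

Message polynomial: m(x) = 8 + 4·x (mod 11).
For each evaluation point α_i, compute m(α_i) mod 11:
  α_1 = 1: Horner steps 4 → 1, so m(1) = 1.
  α_2 = 4: Horner steps 4 → 2, so m(4) = 2.
  α_3 = 7: Horner steps 4 → 3, so m(7) = 3.
  α_4 = 10: Horner steps 4 → 4, so m(10) = 4.
Codeword c = [1, 2, 3, 4] ∈ F_11^4.


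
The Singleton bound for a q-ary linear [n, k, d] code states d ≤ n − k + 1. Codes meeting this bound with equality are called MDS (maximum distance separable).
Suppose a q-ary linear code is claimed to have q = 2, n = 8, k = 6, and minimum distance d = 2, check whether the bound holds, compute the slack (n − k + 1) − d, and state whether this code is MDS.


Singleton RHS = n − k + 1 = 3, slack = 1, bound satisfied, not MDS.

Singleton bound: d ≤ n − k + 1.
Here n = 8, k = 6, so n − k + 1 = 3.
Given d = 2, check d ≤ 3: YES.
Slack = (n − k + 1) − d = 1.
The code is NOT MDS (slack = 1 > 0).
Description: the claimed parameters are [8, 6, 2]_2; such a code would be non-MDS.


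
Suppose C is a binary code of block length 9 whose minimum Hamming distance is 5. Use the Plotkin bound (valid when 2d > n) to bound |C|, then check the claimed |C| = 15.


Plotkin bound M ≤ 10; given |C| = 15 > bound (violated).

Check applicability: 2d = 10, n = 9.
2d − n = 1 > 0, so Plotkin applies.
Compute d/(2d−n) = 5/1 ≈ 5.0000.
⌊d/(2d−n)⌋ = 5.
Plotkin bound: M ≤ 2·5 = 10.
Given |C| = 15, check: VIOLATED.
This |C| is above the Plotkin bound, so no binary code with n = 9, d = 5 and 15 codewords exists.


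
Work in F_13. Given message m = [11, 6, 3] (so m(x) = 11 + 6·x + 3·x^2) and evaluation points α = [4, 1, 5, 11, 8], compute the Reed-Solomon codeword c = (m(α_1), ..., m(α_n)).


c = [5, 7, 12, 11, 4]

Message polynomial: m(x) = 11 + 6·x + 3·x^2 (mod 13).
For each evaluation point α_i, compute m(α_i) mod 13:
  α_1 = 4: Horner steps 3 → 5 → 5, so m(4) = 5.
  α_2 = 1: Horner steps 3 → 9 → 7, so m(1) = 7.
  α_3 = 5: Horner steps 3 → 8 → 12, so m(5) = 12.
  α_4 = 11: Horner steps 3 → 0 → 11, so m(11) = 11.
  α_5 = 8: Horner steps 3 → 4 → 4, so m(8) = 4.
Codeword c = [5, 7, 12, 11, 4] ∈ F_13^5.


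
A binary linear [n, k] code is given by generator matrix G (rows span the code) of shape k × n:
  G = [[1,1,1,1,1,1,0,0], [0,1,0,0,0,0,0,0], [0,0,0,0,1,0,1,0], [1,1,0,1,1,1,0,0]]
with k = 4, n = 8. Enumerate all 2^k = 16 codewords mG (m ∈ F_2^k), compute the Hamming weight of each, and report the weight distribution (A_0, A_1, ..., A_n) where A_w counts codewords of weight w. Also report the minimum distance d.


Weight distribution: A_0 = 1, A_1 = 2, A_2 = 2, A_3 = 2, A_4 = 3, A_5 = 4, A_6 = 2. Minimum distance d = 1.

Enumerate all 2^4 = 16 messages m ∈ F_2^4.
For each, compute codeword c = mG in F_2^8, then tally its weight.
  m = 0000 → c = 00000000, weight = 0.
  m = 1000 → c = 11111100, weight = 6.
  m = 0100 → c = 01000000, weight = 1.
  m = 1100 → c = 10111100, weight = 5.
  m = 0010 → c = 00001010, weight = 2.
  m = 1010 → c = 11110110, weight = 6.
  m = 0110 → c = 01001010, weight = 3.
  m = 1110 → c = 10110110, weight = 5.
  m = 0001 → c = 11011100, weight = 5.
  m = 1001 → c = 00100000, weight = 1.
  m = 0101 → c = 10011100, weight = 4.
  m = 1101 → c = 01100000, weight = 2.
  m = 0011 → c = 11010110, weight = 5.
  m = 1011 → c = 00101010, weight = 3.
  m = 0111 → c = 10010110, weight = 4.
  m = 1111 → c = 01101010, weight = 4.
Tally weights:
  weight 0: 1 codewords.
  weight 1: 2 codewords.
  weight 2: 2 codewords.
  weight 3: 2 codewords.
  weight 4: 3 codewords.
  weight 5: 4 codewords.
  weight 6: 2 codewords.
Minimum distance d = smallest w > 0 with A_w > 0 = 1.
Sanity: Σ A_w = 16 = 2^4 = 16 ✓.


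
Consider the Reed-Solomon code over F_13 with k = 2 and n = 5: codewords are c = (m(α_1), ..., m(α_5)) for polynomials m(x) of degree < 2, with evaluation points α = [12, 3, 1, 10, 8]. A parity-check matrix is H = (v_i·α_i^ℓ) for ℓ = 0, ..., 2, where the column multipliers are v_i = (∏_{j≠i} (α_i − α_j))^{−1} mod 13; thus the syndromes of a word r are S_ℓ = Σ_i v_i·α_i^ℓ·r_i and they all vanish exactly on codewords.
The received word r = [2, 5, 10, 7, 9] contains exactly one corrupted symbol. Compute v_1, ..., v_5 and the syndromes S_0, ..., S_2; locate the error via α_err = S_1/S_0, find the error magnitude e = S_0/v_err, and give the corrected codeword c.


S = (7, 4, 6), error at position 5, error magnitude e = 10, c = [2, 5, 10, 7, 12].

Step 1: column multipliers v_i = (∏_{j≠i}(α_i − α_j))^{−1} mod 13.
  i = 1 (α = 12): (12−3)(12−1)(12−10)(12−8) = 9·11·2·4 = 792 ≡ 12, so v_1 = 12^{−1} = 12 (mod 13).
  i = 2 (α = 3): (3−12)(3−1)(3−10)(3−8) = (−9)·2·(−7)·(−5) = −630 ≡ 7, so v_2 = 7^{−1} = 2 (mod 13).
  i = 3 (α = 1): (1−12)(1−3)(1−10)(1−8) = (−11)·(−2)·(−9)·(−7) = 1386 ≡ 8, so v_3 = 8^{−1} = 5 (mod 13).
  i = 4 (α = 10): (10−12)(10−3)(10−1)(10−8) = (−2)·7·9·2 = −252 ≡ 8, so v_4 = 8^{−1} = 5 (mod 13).
  i = 5 (α = 8): (8−12)(8−3)(8−1)(8−10) = (−4)·5·7·(−2) = 280 ≡ 7, so v_5 = 7^{−1} = 2 (mod 13).
  v = [12, 2, 5, 5, 2].
Step 2: syndromes of r = [2, 5, 10, 7, 9] (all sums mod 13).
  S_0 = Σ v_i r_i = 12·2 + 2·5 + 5·10 + 5·7 + 2·9 = 137 ≡ 7.
  S_1 = Σ v_i α_i r_i = 12·12·2 + 2·3·5 + 5·1·10 + 5·10·7 + 2·8·9 = 862 ≡ 4.
  α_i^2 mod 13 = [1, 9, 1, 9, 12].
  S_2 = Σ v_i α_i^2 r_i = 12·1·2 + 2·9·5 + 5·1·10 + 5·9·7 + 2·12·9 = 695 ≡ 6.
  S = (7, 4, 6) ≠ 0, so r is not a codeword (an error is present).
Step 3: locate the error. For a single error e at position i, S_ℓ = v_i·e·α_i^ℓ, so α_err = S_1/S_0.
  S_0^{−1} = 7^{−1} = 2 (mod 13), so α_err = 4·2 = 8 ≡ 8 = α_5. Error position i = 5.
  Consistency check: S_2/S_1 = 6·10 = 60 ≡ 8 = α_err ✓ (single-error assumption holds).
Step 4: error magnitude e = S_0/v_5 = S_0·∏_{j≠5}(α_5 − α_j) = 7·7 = 49 ≡ 10 (mod 13).
Step 5: correct position 5: c_5 = r_5 − e = 9 − 10 ≡ 12 (mod 13). Hence c = [2, 5, 10, 7, 12].
  Check: interpolating c through the α_i gives m(x) = 6 + 4·x (degree < 2) with m(α_i) = c_i for every i, so c is indeed a codeword.


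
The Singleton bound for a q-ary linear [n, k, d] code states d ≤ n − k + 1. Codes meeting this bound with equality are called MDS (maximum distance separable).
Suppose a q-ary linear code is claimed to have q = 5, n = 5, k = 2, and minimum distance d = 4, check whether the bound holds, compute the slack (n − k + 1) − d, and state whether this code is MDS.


Singleton RHS = n − k + 1 = 4, slack = 0, bound satisfied, MDS.

Singleton bound: d ≤ n − k + 1.
Here n = 5, k = 2, so n − k + 1 = 4.
Given d = 4, check d ≤ 4: YES.
Slack = (n − k + 1) − d = 0.
The code is MDS (slack = 0).
Description: the claimed parameters are [5, 2, 4]_5; such a code would be MDS (meets Singleton bound).


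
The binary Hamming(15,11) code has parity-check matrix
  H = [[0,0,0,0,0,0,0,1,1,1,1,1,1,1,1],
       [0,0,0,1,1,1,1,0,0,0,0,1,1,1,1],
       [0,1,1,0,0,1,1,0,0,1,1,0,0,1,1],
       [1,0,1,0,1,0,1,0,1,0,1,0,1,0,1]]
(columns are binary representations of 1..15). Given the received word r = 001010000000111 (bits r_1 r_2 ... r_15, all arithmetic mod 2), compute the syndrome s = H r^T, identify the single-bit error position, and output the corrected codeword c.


s = (1, 0, 1, 0)^T, error position = 10, corrected codeword c = 001010000100111

Compute s = H r^T mod 2 one row at a time:
  s_1 = 0 + 0 + 0 + 0 + 0 + 1 + 1 + 1 = 3 ≡ 1 (mod 2).
  s_2 = 0 + 1 + 0 + 0 + 0 + 1 + 1 + 1 = 4 ≡ 0 (mod 2).
  s_3 = 0 + 1 + 0 + 0 + 0 + 0 + 1 + 1 = 3 ≡ 1 (mod 2).
  s_4 = 0 + 1 + 1 + 0 + 0 + 0 + 1 + 1 = 4 ≡ 0 (mod 2).
s = (1, 0, 1, 0)^T — this equals column 10 of H (binary 1010), so error is at position 10.
Correct: flip bit 10 of r = 001010000000111 to get c = 001010000100111.


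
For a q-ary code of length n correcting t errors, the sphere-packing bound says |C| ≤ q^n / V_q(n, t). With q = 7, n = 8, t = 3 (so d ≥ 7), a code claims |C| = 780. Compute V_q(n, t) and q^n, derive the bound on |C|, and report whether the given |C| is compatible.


V_q(n, t) = 13153, q^n = 5764801, Hamming bound = 438, |C| = 780 > bound (violated).

Step 1: Compute V_q(n, t) = Σ_{j=0}^3 C(n, j) (q−1)^j.
  j = 0: C(8,0)·(6)^0 = 1·1 = 1.
  j = 1: C(8,1)·(6)^1 = 8·6 = 48.
  j = 2: C(8,2)·(6)^2 = 28·36 = 1008.
  j = 3: C(8,3)·(6)^3 = 56·216 = 12096.
  V_q(n, t) = 1 + 48 + 1008 + 12096 = 13153.
Step 2: q^n = 7^8 = 5764801.
Step 3: Hamming bound ⌊q^n / V_q(n,t)⌋ = ⌊5764801/13153⌋ = 438.
Step 4: Compare |C| = 780 to 438: violated.
The claimed |C| lies above the Hamming bound, so no 7-ary code of length 8 with d ≥ 7 can have 780 codewords.


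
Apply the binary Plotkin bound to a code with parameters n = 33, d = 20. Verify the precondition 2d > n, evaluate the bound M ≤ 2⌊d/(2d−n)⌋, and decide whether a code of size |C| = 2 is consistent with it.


Plotkin bound M ≤ 4; given |C| = 2 ≤ bound (satisfied).

Check applicability: 2d = 40, n = 33.
2d − n = 7 > 0, so Plotkin applies.
Compute d/(2d−n) = 20/7 ≈ 2.8571.
⌊d/(2d−n)⌋ = 2.
Plotkin bound: M ≤ 2·2 = 4.
Given |C| = 2, check: satisfied.
This |C| is below the Plotkin bound.


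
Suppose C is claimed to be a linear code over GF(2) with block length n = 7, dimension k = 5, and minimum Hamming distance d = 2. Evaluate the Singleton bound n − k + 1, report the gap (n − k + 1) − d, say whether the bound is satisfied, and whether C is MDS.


Singleton RHS = n − k + 1 = 3, slack = 1, bound satisfied, not MDS.

Singleton bound: d ≤ n − k + 1.
Here n = 7, k = 5, so n − k + 1 = 3.
Given d = 2, check d ≤ 3: YES.
Slack = (n − k + 1) − d = 1.
The code is NOT MDS (slack = 1 > 0).
Description: the claimed parameters are [7, 5, 2]_2; such a code would be non-MDS.


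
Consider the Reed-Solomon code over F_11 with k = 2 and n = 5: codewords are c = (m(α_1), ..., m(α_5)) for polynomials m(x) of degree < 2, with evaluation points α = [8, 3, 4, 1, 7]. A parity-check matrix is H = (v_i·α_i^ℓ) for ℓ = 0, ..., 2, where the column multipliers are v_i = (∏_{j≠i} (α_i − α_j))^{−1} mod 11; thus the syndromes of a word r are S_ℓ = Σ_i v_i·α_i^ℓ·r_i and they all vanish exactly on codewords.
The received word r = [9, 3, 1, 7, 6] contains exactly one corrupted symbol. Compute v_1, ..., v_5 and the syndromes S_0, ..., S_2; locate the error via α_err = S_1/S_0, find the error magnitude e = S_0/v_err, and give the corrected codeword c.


S = (2, 5, 7), error at position 1, error magnitude e = 5, c = [4, 3, 1, 7, 6].

Step 1: column multipliers v_i = (∏_{j≠i}(α_i − α_j))^{−1} mod 11.
  i = 1 (α = 8): (8−3)(8−4)(8−1)(8−7) = 5·4·7·1 = 140 ≡ 8, so v_1 = 8^{−1} = 7 (mod 11).
  i = 2 (α = 3): (3−8)(3−4)(3−1)(3−7) = (−5)·(−1)·2·(−4) = −40 ≡ 4, so v_2 = 4^{−1} = 3 (mod 11).
  i = 3 (α = 4): (4−8)(4−3)(4−1)(4−7) = (−4)·1·3·(−3) = 36 ≡ 3, so v_3 = 3^{−1} = 4 (mod 11).
  i = 4 (α = 1): (1−8)(1−3)(1−4)(1−7) = (−7)·(−2)·(−3)·(−6) = 252 ≡ 10, so v_4 = 10^{−1} = 10 (mod 11).
  i = 5 (α = 7): (7−8)(7−3)(7−4)(7−1) = (−1)·4·3·6 = −72 ≡ 5, so v_5 = 5^{−1} = 9 (mod 11).
  v = [7, 3, 4, 10, 9].
Step 2: syndromes of r = [9, 3, 1, 7, 6] (all sums mod 11).
  S_0 = Σ v_i r_i = 7·9 + 3·3 + 4·1 + 10·7 + 9·6 = 200 ≡ 2.
  S_1 = Σ v_i α_i r_i = 7·8·9 + 3·3·3 + 4·4·1 + 10·1·7 + 9·7·6 = 995 ≡ 5.
  α_i^2 mod 11 = [9, 9, 5, 1, 5].
  S_2 = Σ v_i α_i^2 r_i = 7·9·9 + 3·9·3 + 4·5·1 + 10·1·7 + 9·5·6 = 1008 ≡ 7.
  S = (2, 5, 7) ≠ 0, so r is not a codeword (an error is present).
Step 3: locate the error. For a single error e at position i, S_ℓ = v_i·e·α_i^ℓ, so α_err = S_1/S_0.
  S_0^{−1} = 2^{−1} = 6 (mod 11), so α_err = 5·6 = 30 ≡ 8 = α_1. Error position i = 1.
  Consistency check: S_2/S_1 = 7·9 = 63 ≡ 8 = α_err ✓ (single-error assumption holds).
Step 4: error magnitude e = S_0/v_1 = S_0·∏_{j≠1}(α_1 − α_j) = 2·8 = 16 ≡ 5 (mod 11).
Step 5: correct position 1: c_1 = r_1 − e = 9 − 5 ≡ 4 (mod 11). Hence c = [4, 3, 1, 7, 6].
  Check: interpolating c through the α_i gives m(x) = 9 + 9·x (degree < 2) with m(α_i) = c_i for every i, so c is indeed a codeword.


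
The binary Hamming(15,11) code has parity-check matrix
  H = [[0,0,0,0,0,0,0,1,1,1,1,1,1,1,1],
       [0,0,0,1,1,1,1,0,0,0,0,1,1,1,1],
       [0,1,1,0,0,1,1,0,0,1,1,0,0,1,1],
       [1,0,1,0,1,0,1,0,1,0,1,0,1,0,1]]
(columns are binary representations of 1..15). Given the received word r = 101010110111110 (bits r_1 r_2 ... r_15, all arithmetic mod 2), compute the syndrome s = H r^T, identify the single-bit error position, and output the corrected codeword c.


s = (0, 1, 1, 0)^T, error position = 6, corrected codeword c = 101011110111110

Compute s = H r^T mod 2 one row at a time:
  s_1 = 1 + 0 + 1 + 1 + 1 + 1 + 1 + 0 = 6 ≡ 0 (mod 2).
  s_2 = 0 + 1 + 0 + 1 + 1 + 1 + 1 + 0 = 5 ≡ 1 (mod 2).
  s_3 = 0 + 1 + 0 + 1 + 1 + 1 + 1 + 0 = 5 ≡ 1 (mod 2).
  s_4 = 1 + 1 + 1 + 1 + 0 + 1 + 1 + 0 = 6 ≡ 0 (mod 2).
s = (0, 1, 1, 0)^T — this equals column 6 of H (binary 0110), so error is at position 6.
Correct: flip bit 6 of r = 101010110111110 to get c = 101011110111110.


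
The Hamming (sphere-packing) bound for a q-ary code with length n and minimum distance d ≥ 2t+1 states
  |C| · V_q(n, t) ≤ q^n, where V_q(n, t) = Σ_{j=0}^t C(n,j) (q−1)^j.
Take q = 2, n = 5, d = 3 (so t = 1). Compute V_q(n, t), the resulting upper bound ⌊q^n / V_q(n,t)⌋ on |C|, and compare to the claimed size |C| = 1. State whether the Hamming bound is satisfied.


V_q(n, t) = 6, q^n = 32, Hamming bound = 5, |C| = 1 ≤ bound (satisfied).

Step 1: Compute V_q(n, t) = Σ_{j=0}^1 C(n, j) (q−1)^j.
  j = 0: C(5,0)·(1)^0 = 1·1 = 1.
  j = 1: C(5,1)·(1)^1 = 5·1 = 5.
  V_q(n, t) = 1 + 5 = 6.
Step 2: q^n = 2^5 = 32.
Step 3: Hamming bound ⌊q^n / V_q(n,t)⌋ = ⌊32/6⌋ = 5.
Step 4: Compare |C| = 1 to 5: satisfied.
The claimed |C| lies below the Hamming bound.


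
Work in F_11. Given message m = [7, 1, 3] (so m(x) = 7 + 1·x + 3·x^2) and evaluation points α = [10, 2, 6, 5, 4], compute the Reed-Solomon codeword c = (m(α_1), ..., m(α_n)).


c = [9, 10, 0, 10, 4]

Message polynomial: m(x) = 7 + 1·x + 3·x^2 (mod 11).
For each evaluation point α_i, compute m(α_i) mod 11:
  α_1 = 10: Horner steps 3 → 9 → 9, so m(10) = 9.
  α_2 = 2: Horner steps 3 → 7 → 10, so m(2) = 10.
  α_3 = 6: Horner steps 3 → 8 → 0, so m(6) = 0.
  α_4 = 5: Horner steps 3 → 5 → 10, so m(5) = 10.
  α_5 = 4: Horner steps 3 → 2 → 4, so m(4) = 4.
Codeword c = [9, 10, 0, 10, 4] ∈ F_11^5.


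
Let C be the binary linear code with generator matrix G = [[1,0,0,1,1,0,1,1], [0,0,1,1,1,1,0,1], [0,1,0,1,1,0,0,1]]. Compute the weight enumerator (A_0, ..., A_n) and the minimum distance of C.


Weight distribution: A_0 = 1, A_3 = 2, A_4 = 2, A_5 = 2, A_8 = 1. Minimum distance d = 3.

Enumerate all 2^3 = 8 messages m ∈ F_2^3.
For each, compute codeword c = mG in F_2^8, then tally its weight.
  m = 000 → c = 00000000, weight = 0.
  m = 100 → c = 10011011, weight = 5.
  m = 010 → c = 00111101, weight = 5.
  m = 110 → c = 10100110, weight = 4.
  m = 001 → c = 01011001, weight = 4.
  m = 101 → c = 11000010, weight = 3.
  m = 011 → c = 01100100, weight = 3.
  m = 111 → c = 11111111, weight = 8.
Tally weights:
  weight 0: 1 codewords.
  weight 3: 2 codewords.
  weight 4: 2 codewords.
  weight 5: 2 codewords.
  weight 8: 1 codewords.
Minimum distance d = smallest w > 0 with A_w > 0 = 3.
Sanity: Σ A_w = 8 = 2^3 = 8 ✓.


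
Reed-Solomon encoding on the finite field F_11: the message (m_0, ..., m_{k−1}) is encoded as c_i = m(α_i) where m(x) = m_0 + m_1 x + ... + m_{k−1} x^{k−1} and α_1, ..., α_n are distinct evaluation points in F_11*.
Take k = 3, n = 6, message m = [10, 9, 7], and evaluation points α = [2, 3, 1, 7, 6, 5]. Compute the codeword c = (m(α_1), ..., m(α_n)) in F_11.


c = [1, 1, 4, 9, 8, 10]

Message polynomial: m(x) = 10 + 9·x + 7·x^2 (mod 11).
For each evaluation point α_i, compute m(α_i) mod 11:
  α_1 = 2: Horner steps 7 → 1 → 1, so m(2) = 1.
  α_2 = 3: Horner steps 7 → 8 → 1, so m(3) = 1.
  α_3 = 1: Horner steps 7 → 5 → 4, so m(1) = 4.
  α_4 = 7: Horner steps 7 → 3 → 9, so m(7) = 9.
  α_5 = 6: Horner steps 7 → 7 → 8, so m(6) = 8.
  α_6 = 5: Horner steps 7 → 0 → 10, so m(5) = 10.
Codeword c = [1, 1, 4, 9, 8, 10] ∈ F_11^6.


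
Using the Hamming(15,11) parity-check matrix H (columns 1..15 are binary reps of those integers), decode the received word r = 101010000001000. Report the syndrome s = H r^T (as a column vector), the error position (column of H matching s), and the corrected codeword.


s = (1, 0, 1, 1)^T, error position = 11, corrected codeword c = 101010000011000

Compute s = H r^T mod 2 one row at a time:
  s_1 = 0 + 0 + 0 + 0 + 1 + 0 + 0 + 0 = 1 ≡ 1 (mod 2).
  s_2 = 0 + 1 + 0 + 0 + 1 + 0 + 0 + 0 = 2 ≡ 0 (mod 2).
  s_3 = 0 + 1 + 0 + 0 + 0 + 0 + 0 + 0 = 1 ≡ 1 (mod 2).
  s_4 = 1 + 1 + 1 + 0 + 0 + 0 + 0 + 0 = 3 ≡ 1 (mod 2).
s = (1, 0, 1, 1)^T — this equals column 11 of H (binary 1011), so error is at position 11.
Correct: flip bit 11 of r = 101010000001000 to get c = 101010000011000.


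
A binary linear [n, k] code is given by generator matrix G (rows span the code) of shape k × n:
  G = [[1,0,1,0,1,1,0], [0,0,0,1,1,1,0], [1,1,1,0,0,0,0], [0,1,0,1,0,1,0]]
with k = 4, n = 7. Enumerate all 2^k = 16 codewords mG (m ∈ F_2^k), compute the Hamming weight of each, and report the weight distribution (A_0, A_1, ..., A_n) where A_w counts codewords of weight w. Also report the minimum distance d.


Weight distribution: A_0 = 1, A_1 = 1, A_2 = 3, A_3 = 6, A_4 = 3, A_5 = 1, A_6 = 1. Minimum distance d = 1.

Enumerate all 2^4 = 16 messages m ∈ F_2^4.
For each, compute codeword c = mG in F_2^7, then tally its weight.
  m = 0000 → c = 0000000, weight = 0.
  m = 1000 → c = 1010110, weight = 4.
  m = 0100 → c = 0001110, weight = 3.
  m = 1100 → c = 1011000, weight = 3.
  m = 0010 → c = 1110000, weight = 3.
  m = 1010 → c = 0100110, weight = 3.
  m = 0110 → c = 1111110, weight = 6.
  m = 1110 → c = 0101000, weight = 2.
  m = 0001 → c = 0101010, weight = 3.
  m = 1001 → c = 1111100, weight = 5.
  m = 0101 → c = 0100100, weight = 2.
  m = 1101 → c = 1110010, weight = 4.
  m = 0011 → c = 1011010, weight = 4.
  m = 1011 → c = 0001100, weight = 2.
  m = 0111 → c = 1010100, weight = 3.
  m = 1111 → c = 0000010, weight = 1.
Tally weights:
  weight 0: 1 codewords.
  weight 1: 1 codewords.
  weight 2: 3 codewords.
  weight 3: 6 codewords.
  weight 4: 3 codewords.
  weight 5: 1 codewords.
  weight 6: 1 codewords.
Minimum distance d = smallest w > 0 with A_w > 0 = 1.
Sanity: Σ A_w = 16 = 2^4 = 16 ✓.


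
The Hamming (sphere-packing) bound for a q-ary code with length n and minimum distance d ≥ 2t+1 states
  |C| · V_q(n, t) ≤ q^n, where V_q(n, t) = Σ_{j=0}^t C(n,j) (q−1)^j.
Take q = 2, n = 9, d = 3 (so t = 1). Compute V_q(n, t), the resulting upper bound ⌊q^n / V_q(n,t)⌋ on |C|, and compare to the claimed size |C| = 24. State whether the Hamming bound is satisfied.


V_q(n, t) = 10, q^n = 512, Hamming bound = 51, |C| = 24 ≤ bound (satisfied).

Step 1: Compute V_q(n, t) = Σ_{j=0}^1 C(n, j) (q−1)^j.
  j = 0: C(9,0)·(1)^0 = 1·1 = 1.
  j = 1: C(9,1)·(1)^1 = 9·1 = 9.
  V_q(n, t) = 1 + 9 = 10.
Step 2: q^n = 2^9 = 512.
Step 3: Hamming bound ⌊q^n / V_q(n,t)⌋ = ⌊512/10⌋ = 51.
Step 4: Compare |C| = 24 to 51: satisfied.
The claimed |C| lies below the Hamming bound.


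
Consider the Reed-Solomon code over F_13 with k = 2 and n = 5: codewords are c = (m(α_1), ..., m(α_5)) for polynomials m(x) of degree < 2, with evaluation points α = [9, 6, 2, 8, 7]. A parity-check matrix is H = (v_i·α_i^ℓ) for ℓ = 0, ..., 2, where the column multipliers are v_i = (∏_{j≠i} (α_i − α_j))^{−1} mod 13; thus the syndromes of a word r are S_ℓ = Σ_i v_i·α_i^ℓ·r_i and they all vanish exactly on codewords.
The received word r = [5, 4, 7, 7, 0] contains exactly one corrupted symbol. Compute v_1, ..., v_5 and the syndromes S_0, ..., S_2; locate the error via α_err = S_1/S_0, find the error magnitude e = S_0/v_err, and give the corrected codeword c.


S = (11, 10, 2), error at position 4, error magnitude e = 11, c = [5, 4, 7, 9, 0].

Step 1: column multipliers v_i = (∏_{j≠i}(α_i − α_j))^{−1} mod 13.
  i = 1 (α = 9): (9−6)(9−2)(9−8)(9−7) = 3·7·1·2 = 42 ≡ 3, so v_1 = 3^{−1} = 9 (mod 13).
  i = 2 (α = 6): (6−9)(6−2)(6−8)(6−7) = (−3)·4·(−2)·(−1) = −24 ≡ 2, so v_2 = 2^{−1} = 7 (mod 13).
  i = 3 (α = 2): (2−9)(2−6)(2−8)(2−7) = (−7)·(−4)·(−6)·(−5) = 840 ≡ 8, so v_3 = 8^{−1} = 5 (mod 13).
  i = 4 (α = 8): (8−9)(8−6)(8−2)(8−7) = (−1)·2·6·1 = −12 ≡ 1, so v_4 = 1^{−1} = 1 (mod 13).
  i = 5 (α = 7): (7−9)(7−6)(7−2)(7−8) = (−2)·1·5·(−1) = 10 ≡ 10, so v_5 = 10^{−1} = 4 (mod 13).
  v = [9, 7, 5, 1, 4].
Step 2: syndromes of r = [5, 4, 7, 7, 0] (all sums mod 13).
  S_0 = Σ v_i r_i = 9·5 + 7·4 + 5·7 + 1·7 + 4·0 = 115 ≡ 11.
  S_1 = Σ v_i α_i r_i = 9·9·5 + 7·6·4 + 5·2·7 + 1·8·7 + 4·7·0 = 699 ≡ 10.
  α_i^2 mod 13 = [3, 10, 4, 12, 10].
  S_2 = Σ v_i α_i^2 r_i = 9·3·5 + 7·10·4 + 5·4·7 + 1·12·7 + 4·10·0 = 639 ≡ 2.
  S = (11, 10, 2) ≠ 0, so r is not a codeword (an error is present).
Step 3: locate the error. For a single error e at position i, S_ℓ = v_i·e·α_i^ℓ, so α_err = S_1/S_0.
  S_0^{−1} = 11^{−1} = 6 (mod 13), so α_err = 10·6 = 60 ≡ 8 = α_4. Error position i = 4.
  Consistency check: S_2/S_1 = 2·4 = 8 ≡ 8 = α_err ✓ (single-error assumption holds).
Step 4: error magnitude e = S_0/v_4 = S_0·∏_{j≠4}(α_4 − α_j) = 11·1 = 11 ≡ 11 (mod 13).
Step 5: correct position 4: c_4 = r_4 − e = 7 − 11 ≡ 9 (mod 13). Hence c = [5, 4, 7, 9, 0].
  Check: interpolating c through the α_i gives m(x) = 2 + 9·x (degree < 2) with m(α_i) = c_i for every i, so c is indeed a codeword.


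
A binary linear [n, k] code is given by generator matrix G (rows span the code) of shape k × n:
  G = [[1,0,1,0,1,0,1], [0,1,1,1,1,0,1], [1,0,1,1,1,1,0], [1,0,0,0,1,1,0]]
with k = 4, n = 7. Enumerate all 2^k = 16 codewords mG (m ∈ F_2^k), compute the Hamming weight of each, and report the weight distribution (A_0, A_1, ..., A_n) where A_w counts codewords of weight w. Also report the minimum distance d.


Weight distribution: A_0 = 1, A_2 = 1, A_3 = 6, A_4 = 5, A_5 = 2, A_6 = 1. Minimum distance d = 2.

Enumerate all 2^4 = 16 messages m ∈ F_2^4.
For each, compute codeword c = mG in F_2^7, then tally its weight.
  m = 0000 → c = 0000000, weight = 0.
  m = 1000 → c = 1010101, weight = 4.
  m = 0100 → c = 0111101, weight = 5.
  m = 1100 → c = 1101000, weight = 3.
  m = 0010 → c = 1011110, weight = 5.
  m = 1010 → c = 0001011, weight = 3.
  m = 0110 → c = 1100011, weight = 4.
  m = 1110 → c = 0110110, weight = 4.
  m = 0001 → c = 1000110, weight = 3.
  m = 1001 → c = 0010011, weight = 3.
  m = 0101 → c = 1111011, weight = 6.
  m = 1101 → c = 0101110, weight = 4.
  m = 0011 → c = 0011000, weight = 2.
  m = 1011 → c = 1001101, weight = 4.
  m = 0111 → c = 0100101, weight = 3.
  m = 1111 → c = 1110000, weight = 3.
Tally weights:
  weight 0: 1 codewords.
  weight 2: 1 codewords.
  weight 3: 6 codewords.
  weight 4: 5 codewords.
  weight 5: 2 codewords.
  weight 6: 1 codewords.
Minimum distance d = smallest w > 0 with A_w > 0 = 2.
Sanity: Σ A_w = 16 = 2^4 = 16 ✓.


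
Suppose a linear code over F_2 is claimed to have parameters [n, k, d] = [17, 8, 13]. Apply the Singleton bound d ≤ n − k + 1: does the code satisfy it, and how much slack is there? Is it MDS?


Singleton RHS = n − k + 1 = 10, slack = -3, bound violated (no such code; not MDS).

Singleton bound: d ≤ n − k + 1.
Here n = 17, k = 8, so n − k + 1 = 10.
Given d = 13, check d ≤ 10: NO.
Slack = (n − k + 1) − d = -3.
The slack is negative: d = 13 exceeds n − k + 1 = 10 by 3, so the Singleton bound is violated and no linear [17, 8, 13]_2 code can exist. In particular it is not MDS (MDS requires d = n − k + 1 exactly).
Description: the claimed parameters are [17, 8, 13]_2; such a code would be impossible (violates the Singleton bound).
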